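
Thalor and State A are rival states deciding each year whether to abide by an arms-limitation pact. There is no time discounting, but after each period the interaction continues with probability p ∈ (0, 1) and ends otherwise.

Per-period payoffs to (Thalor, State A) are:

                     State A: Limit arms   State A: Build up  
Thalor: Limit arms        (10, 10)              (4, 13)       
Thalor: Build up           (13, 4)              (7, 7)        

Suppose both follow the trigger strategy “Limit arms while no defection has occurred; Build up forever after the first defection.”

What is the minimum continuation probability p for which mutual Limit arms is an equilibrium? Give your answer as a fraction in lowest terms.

Expected cooperation value is 10 + p·10 + p²·10 + … = 10/(1−p); deviation gives 13 + p·7/(1−p).
10 ≥ 13(1−p) + 7p ⇒ 6p ≥ 3 ⇒ p ≥ 3/6 = 1/2.

1/2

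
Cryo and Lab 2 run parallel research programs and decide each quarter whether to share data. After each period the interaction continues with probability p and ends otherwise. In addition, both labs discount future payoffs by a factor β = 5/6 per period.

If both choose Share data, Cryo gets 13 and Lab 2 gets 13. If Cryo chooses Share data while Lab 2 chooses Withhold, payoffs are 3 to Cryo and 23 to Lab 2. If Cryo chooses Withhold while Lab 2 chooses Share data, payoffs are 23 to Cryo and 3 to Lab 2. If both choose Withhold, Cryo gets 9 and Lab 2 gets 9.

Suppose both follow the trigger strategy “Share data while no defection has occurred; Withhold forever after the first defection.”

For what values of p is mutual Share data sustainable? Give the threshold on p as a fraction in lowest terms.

6/7

With continuation probability p and discount β, the effective per-period discount factor is βp.
Grim-trigger IC: βp ≥ (23−13)/(23−9) = 5/7.
So p ≥ (5/7)/(5/6) = 6/7.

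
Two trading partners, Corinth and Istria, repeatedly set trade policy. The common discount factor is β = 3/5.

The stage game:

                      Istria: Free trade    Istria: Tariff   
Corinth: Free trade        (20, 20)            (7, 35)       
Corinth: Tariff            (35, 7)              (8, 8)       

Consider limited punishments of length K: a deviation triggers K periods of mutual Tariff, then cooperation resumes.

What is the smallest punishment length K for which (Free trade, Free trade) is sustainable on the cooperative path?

IC: β(1−β^K)/(1−β) ≥ (35−20)/(20−8) = 5/4.
With β = 3/5: need 1 − β^K ≥ 5/4·(1−3/5)/(3/5), i.e. β^K ≤ 0.1667.
Since (3/5)^3 = 0.2160 and (3/5)^4 = 0.1296, the smallest such K is 4.

4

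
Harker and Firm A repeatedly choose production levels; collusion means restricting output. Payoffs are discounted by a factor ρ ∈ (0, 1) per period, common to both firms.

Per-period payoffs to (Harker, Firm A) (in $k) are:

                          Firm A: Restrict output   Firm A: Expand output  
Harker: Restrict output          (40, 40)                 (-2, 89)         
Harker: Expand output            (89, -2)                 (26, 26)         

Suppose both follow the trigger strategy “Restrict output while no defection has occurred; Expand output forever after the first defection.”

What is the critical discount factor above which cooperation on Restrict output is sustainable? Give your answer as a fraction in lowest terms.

One-period gain from deviating is 89 − 40 = 49. The loss is 40 − 26 = 14 in every subsequent period, with present value 14·ρ/(1−ρ).
Deviation is unprofitable when 14·ρ/(1−ρ) ≥ 49, i.e. ρ/(1−ρ) ≥ 7/2.
Equivalently ρ ≥ 49/(49+14) = 7/9.

7/9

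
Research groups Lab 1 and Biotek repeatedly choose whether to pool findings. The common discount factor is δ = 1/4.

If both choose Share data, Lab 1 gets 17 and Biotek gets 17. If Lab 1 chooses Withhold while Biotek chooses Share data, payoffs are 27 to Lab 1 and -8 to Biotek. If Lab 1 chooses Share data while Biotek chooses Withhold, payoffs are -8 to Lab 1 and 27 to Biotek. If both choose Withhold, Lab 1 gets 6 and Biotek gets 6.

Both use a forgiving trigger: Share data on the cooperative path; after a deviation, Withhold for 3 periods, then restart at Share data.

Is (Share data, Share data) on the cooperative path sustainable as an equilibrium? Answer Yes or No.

IC: δ+…+δ^3 ≥ (27−17)/(17−6) = 10/11.
At δ = 1/4: partial sum = 0.3281 < 0.9091. Cooperation not sustainable.

No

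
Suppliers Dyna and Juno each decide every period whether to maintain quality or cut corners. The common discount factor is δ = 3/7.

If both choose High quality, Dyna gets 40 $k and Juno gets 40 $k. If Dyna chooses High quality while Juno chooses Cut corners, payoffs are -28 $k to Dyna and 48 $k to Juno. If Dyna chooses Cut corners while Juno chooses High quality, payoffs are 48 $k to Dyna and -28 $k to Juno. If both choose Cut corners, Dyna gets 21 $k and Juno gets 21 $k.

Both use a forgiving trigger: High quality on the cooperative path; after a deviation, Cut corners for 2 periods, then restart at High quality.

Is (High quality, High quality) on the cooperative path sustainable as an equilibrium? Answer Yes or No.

A one-shot deviation gives 48 now, then 21 for 2 periods, then back to 40.
Gain from deviating: (48−40) today; loss: (40−21) in each of the next 2 periods.
No-deviation condition: (40−21)(δ+…+δ^2) ≥ 48−40, i.e. δ+…+δ^2 ≥ 8/19.
At δ = 3/7: δ+…+δ^2 = 0.6122 ≥ 0.4211.
So cooperation is sustainable.

Yes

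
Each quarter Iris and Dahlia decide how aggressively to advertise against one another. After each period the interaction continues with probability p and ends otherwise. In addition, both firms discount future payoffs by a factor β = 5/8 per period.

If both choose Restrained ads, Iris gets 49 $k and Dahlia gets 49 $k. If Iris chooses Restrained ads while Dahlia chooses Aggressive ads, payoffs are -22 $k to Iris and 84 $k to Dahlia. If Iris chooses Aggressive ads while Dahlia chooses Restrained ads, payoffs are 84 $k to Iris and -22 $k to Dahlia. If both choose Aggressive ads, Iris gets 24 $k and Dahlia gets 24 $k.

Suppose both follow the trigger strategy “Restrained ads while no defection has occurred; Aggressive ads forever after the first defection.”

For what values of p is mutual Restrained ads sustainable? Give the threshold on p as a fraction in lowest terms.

14/15

Expected continuation weight on next period's payoff is β·p = 5/8·p, which plays the role of the discount factor.
Cooperation requires 5/8·p ≥ (84−49)/(84−24) = 7/12, hence p ≥ 14/15.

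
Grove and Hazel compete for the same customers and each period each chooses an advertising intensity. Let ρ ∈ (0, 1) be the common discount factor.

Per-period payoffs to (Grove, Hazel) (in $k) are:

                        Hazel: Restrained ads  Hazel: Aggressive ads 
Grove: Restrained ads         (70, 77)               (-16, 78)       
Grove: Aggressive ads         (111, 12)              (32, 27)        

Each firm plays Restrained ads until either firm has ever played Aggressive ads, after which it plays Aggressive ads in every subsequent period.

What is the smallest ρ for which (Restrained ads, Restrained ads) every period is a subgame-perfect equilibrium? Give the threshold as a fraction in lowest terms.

41/79

Grove's threshold: (111−70)/(111−32) = 41/79.
Hazel's threshold: (78−77)/(78−27) = 1/51.
41/79 > 1/51, so Grove binds and ρ* = 41/79.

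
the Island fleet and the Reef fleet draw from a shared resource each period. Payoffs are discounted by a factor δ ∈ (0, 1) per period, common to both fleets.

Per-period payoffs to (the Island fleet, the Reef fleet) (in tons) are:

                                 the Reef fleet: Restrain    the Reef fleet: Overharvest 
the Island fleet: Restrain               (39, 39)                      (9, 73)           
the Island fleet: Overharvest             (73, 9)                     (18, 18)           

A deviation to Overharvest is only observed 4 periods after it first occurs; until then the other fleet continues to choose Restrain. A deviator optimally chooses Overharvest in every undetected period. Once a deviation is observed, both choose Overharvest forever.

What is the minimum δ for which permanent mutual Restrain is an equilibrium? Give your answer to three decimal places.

0.887

Deviating for the 4 undetected periods gains 73−39 = 34 per period over cooperation, then loses 39−18 = 21 per period forever once punishment starts.
Gain: 34(1 + δ + … + δ^3); loss: 21·δ^4/(1−δ).
No profitable deviation ⇔ 34(1−δ^4) ≤ 21·δ^4, i.e. δ^4 ≥ 34/(34+21) = 34/55.
Hence δ ≥ (34/55)^(1/4) ≈ 0.887.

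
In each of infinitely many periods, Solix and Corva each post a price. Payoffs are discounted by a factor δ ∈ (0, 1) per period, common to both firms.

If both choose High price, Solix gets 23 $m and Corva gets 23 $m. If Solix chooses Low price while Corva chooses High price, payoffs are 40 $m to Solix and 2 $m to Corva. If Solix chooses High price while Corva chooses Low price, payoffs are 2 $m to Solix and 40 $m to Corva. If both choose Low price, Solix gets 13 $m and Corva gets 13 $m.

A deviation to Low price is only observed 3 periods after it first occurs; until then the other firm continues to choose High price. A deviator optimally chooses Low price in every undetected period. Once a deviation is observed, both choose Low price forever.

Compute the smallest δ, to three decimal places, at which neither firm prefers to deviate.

A deviator earns 40 for 3 periods, then 13 forever; cooperating earns 23 forever. Multiplying the IC by (1−δ):
23 ≥ 40(1−δ^3) + 13δ^3, so 27·δ^3 ≥ 17 and δ^3 ≥ 17/27.
δ ≥ (17/27)^(1/3) ≈ 0.857.

0.857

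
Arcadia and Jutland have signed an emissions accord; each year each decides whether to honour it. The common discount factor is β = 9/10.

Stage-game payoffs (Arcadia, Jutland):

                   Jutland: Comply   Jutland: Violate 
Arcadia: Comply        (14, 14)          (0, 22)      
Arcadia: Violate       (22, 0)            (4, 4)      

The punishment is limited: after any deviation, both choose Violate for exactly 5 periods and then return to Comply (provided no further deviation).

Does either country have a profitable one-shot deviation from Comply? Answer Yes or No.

IC: β+…+β^5 ≥ (22−14)/(14−4) = 4/5.
At β = 9/10: partial sum = 3.6856 ≥ 0.8000. Cooperation sustainable.

No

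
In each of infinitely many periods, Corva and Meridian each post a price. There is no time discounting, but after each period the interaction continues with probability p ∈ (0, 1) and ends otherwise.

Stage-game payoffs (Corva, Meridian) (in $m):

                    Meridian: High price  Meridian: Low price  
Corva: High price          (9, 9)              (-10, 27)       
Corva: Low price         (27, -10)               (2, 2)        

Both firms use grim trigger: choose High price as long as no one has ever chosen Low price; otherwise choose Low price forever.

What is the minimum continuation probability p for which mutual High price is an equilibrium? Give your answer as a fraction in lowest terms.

With no time discounting, the continuation probability p plays the role of the discount factor.
Grim-trigger IC: 9/(1−p) ≥ 27 + 2p/(1−p) ⇒ p ≥ (27−9)/(27−2) = 18/25.

18/25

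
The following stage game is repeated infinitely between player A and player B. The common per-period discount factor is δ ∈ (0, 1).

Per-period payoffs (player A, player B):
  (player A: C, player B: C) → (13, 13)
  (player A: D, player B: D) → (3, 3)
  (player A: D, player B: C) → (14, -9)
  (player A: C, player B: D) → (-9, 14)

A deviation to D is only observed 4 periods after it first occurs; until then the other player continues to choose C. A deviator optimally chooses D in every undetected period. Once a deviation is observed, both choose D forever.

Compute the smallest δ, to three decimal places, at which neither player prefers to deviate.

0.549

A deviator earns 14 for 4 periods, then 3 forever; cooperating earns 13 forever. Multiplying the IC by (1−δ):
13 ≥ 14(1−δ^4) + 3δ^4, so 11·δ^4 ≥ 1 and δ^4 ≥ 1/11.
δ ≥ (1/11)^(1/4) ≈ 0.549.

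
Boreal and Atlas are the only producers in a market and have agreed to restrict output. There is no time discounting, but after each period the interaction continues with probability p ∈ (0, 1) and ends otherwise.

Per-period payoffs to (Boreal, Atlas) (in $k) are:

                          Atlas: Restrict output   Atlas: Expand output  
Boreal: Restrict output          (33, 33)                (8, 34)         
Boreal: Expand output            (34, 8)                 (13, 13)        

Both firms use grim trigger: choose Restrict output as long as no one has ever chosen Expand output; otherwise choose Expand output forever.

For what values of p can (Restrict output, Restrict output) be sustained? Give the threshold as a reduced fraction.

Expected cooperation value is 33 + p·33 + p²·33 + … = 33/(1−p); deviation gives 34 + p·13/(1−p).
33 ≥ 34(1−p) + 13p ⇒ 21p ≥ 1 ⇒ p ≥ 1/21.

1/21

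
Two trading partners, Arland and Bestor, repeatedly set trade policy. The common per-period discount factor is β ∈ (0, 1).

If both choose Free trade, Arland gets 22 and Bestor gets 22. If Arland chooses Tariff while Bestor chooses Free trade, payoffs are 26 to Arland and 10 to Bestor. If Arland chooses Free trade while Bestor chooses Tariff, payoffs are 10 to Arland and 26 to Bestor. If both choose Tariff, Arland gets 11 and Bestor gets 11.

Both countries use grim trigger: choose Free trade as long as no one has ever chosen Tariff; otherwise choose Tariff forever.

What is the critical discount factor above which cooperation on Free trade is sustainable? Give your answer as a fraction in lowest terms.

4/15

Cooperation forever yields 22 each period: 22/(1−β).
Deviating yields 26 once, then 11 forever: 26 + 11β/(1−β).
No profitable deviation requires 22/(1−β) ≥ 26 + 11β/(1−β).
Multiplying by (1−β): 22 ≥ 26(1−β) + 11β = 26 − 15β.
So 15β ≥ 4, i.e. β ≥ 4/15.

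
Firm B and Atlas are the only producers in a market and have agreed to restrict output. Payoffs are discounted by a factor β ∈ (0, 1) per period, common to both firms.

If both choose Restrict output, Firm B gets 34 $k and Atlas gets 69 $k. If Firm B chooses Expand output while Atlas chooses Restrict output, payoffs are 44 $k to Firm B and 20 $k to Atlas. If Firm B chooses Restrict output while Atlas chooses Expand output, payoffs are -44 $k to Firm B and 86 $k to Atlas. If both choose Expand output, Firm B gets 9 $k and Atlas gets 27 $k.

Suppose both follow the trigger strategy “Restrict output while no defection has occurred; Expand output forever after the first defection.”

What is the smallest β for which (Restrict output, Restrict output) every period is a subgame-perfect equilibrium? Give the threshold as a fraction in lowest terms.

17/59

Firm B: cooperation gives 34 each period; deviation gives 44 once then 9 forever.
  34/(1−β) ≥ 44 + 9β/(1−β) ⇒ β ≥ 10/35 = 2/7.
Atlas: cooperation gives 69 each period; deviation gives 86 once then 27 forever.
  β ≥ 17/59.
Both must hold, so the binding constraint is Atlas's: β ≥ 17/59.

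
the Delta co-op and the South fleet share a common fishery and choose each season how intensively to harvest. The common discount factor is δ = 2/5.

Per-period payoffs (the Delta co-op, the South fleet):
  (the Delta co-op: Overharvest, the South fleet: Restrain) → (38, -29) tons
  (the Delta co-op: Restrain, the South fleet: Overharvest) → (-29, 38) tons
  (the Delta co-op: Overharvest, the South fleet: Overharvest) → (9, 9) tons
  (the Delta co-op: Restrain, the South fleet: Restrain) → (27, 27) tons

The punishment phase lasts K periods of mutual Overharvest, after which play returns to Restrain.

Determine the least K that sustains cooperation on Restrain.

3

No profitable deviation requires (27−9)(δ+…+δ^K) ≥ 38−27, i.e. δ+…+δ^K ≥ 11/18 ≈ 0.6111.
With δ = 2/5, the partial sums are K=1: 0.4000, K=2: 0.5600, K=3: 0.6240.
K = 3 is the first length at which the sum reaches 0.6111.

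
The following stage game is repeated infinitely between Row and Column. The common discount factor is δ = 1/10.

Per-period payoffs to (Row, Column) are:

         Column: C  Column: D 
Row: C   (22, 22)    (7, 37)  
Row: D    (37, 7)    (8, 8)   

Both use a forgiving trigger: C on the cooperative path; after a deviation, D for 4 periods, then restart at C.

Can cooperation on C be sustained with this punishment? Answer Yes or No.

A one-shot deviation gives 37 now, then 8 for 4 periods, then back to 22.
Gain from deviating: (37−22) today; loss: (22−8) in each of the next 4 periods.
No-deviation condition: (22−8)(δ+…+δ^4) ≥ 37−22, i.e. δ+…+δ^4 ≥ 15/14.
At δ = 1/10: δ+…+δ^4 = 0.1111 < 1.0714.
So cooperation is not sustainable.

No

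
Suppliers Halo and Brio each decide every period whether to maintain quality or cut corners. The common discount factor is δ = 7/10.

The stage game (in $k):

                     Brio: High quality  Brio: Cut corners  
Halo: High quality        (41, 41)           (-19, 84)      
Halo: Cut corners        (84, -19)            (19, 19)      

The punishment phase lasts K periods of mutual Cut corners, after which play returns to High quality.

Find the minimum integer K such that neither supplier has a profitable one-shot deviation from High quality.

Need Σ_{k=1}^{K} δ^k ≥ (84−41)/(41−19) = 1.9545 at δ = 7/10.
At K = 5 the sum is 1.9412 < 1.9545; at K = 6 it is 2.0588 ≥ 1.9545.
So the minimum punishment length is K = 6.

6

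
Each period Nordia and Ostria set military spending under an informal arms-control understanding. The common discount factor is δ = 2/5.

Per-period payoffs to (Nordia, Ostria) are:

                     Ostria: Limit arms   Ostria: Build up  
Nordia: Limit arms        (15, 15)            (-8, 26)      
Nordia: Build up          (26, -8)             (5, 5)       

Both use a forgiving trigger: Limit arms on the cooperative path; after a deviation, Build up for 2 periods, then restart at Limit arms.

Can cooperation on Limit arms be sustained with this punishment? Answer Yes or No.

A one-shot deviation gives 26 now, then 5 for 2 periods, then back to 15.
Gain from deviating: (26−15) today; loss: (15−5) in each of the next 2 periods.
No-deviation condition: (15−5)(δ+…+δ^2) ≥ 26−15, i.e. δ+…+δ^2 ≥ 11/10.
At δ = 2/5: δ+…+δ^2 = 0.5600 < 1.1000.
So cooperation is not sustainable.

No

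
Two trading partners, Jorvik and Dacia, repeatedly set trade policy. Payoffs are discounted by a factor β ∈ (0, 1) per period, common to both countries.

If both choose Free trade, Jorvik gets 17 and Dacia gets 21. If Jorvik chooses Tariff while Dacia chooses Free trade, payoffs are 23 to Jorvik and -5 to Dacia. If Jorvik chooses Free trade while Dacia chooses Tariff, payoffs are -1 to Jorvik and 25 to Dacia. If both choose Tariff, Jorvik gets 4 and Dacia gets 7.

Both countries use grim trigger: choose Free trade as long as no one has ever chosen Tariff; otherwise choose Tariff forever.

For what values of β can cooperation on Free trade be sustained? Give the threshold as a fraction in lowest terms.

Jorvik's threshold: (23−17)/(23−4) = 6/19.
Dacia's threshold: (25−21)/(25−7) = 2/9.
6/19 > 2/9, so Jorvik binds and β* = 6/19.

6/19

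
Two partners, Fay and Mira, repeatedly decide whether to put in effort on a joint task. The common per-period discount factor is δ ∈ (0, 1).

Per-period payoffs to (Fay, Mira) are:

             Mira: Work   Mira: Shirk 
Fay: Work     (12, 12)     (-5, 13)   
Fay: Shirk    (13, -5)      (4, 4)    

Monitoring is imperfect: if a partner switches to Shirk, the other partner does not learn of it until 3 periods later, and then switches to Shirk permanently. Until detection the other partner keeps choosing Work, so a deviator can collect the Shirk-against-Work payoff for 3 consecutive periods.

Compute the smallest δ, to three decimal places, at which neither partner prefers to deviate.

0.481

The best deviation is to choose Shirk for all 3 undetected periods, earning 13 each, then 4 forever once detected.
Deviation value: 13(1−δ^3)/(1−δ) + 4δ^3/(1−δ); cooperation value: 12/(1−δ).
IC: 12 ≥ 13(1−δ^3) + 4δ^3 = 13 − 9δ^3.
So δ^3 ≥ 1/9, giving δ ≥ (1/9)^(1/3) ≈ 0.481.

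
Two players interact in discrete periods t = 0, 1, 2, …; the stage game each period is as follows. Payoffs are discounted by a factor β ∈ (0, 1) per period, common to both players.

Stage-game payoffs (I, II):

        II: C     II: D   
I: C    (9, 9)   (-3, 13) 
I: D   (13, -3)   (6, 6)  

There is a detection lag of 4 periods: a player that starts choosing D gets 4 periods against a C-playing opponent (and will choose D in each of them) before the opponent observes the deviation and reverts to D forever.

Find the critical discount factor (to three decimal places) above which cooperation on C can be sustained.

Deviating for the 4 undetected periods gains 13−9 = 4 per period over cooperation, then loses 9−6 = 3 per period forever once punishment starts.
Gain: 4(1 + β + … + β^3); loss: 3·β^4/(1−β).
No profitable deviation ⇔ 4(1−β^4) ≤ 3·β^4, i.e. β^4 ≥ 4/(4+3) = 4/7.
Hence β ≥ (4/7)^(1/4) ≈ 0.869.

0.869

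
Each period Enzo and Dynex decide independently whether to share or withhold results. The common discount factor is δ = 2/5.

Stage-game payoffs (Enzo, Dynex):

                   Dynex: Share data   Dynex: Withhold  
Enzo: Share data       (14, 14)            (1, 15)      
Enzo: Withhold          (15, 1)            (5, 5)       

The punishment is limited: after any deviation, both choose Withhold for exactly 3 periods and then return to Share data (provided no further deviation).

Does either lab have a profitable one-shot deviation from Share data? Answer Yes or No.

A one-shot deviation gives 15 now, then 5 for 3 periods, then back to 14.
Gain from deviating: (15−14) today; loss: (14−5) in each of the next 3 periods.
No-deviation condition: (14−5)(δ+…+δ^3) ≥ 15−14, i.e. δ+…+δ^3 ≥ 1/9.
At δ = 2/5: δ+…+δ^3 = 0.6240 ≥ 0.1111.
So cooperation is sustainable.

No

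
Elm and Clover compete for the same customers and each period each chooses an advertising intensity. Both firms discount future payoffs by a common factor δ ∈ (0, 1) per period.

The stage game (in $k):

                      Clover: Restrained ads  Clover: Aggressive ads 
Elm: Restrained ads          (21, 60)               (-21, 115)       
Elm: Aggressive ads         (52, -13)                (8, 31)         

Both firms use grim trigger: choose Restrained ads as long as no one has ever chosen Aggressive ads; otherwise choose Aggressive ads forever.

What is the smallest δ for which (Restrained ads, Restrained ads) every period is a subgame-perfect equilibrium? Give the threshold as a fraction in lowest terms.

Elm: cooperation gives 21 each period; deviation gives 52 once then 8 forever.
  21/(1−δ) ≥ 52 + 8δ/(1−δ) ⇒ δ ≥ 31/44.
Clover: cooperation gives 60 each period; deviation gives 115 once then 31 forever.
  δ ≥ 55/84.
Both must hold, so the binding constraint is Elm's: δ ≥ 31/44.

31/44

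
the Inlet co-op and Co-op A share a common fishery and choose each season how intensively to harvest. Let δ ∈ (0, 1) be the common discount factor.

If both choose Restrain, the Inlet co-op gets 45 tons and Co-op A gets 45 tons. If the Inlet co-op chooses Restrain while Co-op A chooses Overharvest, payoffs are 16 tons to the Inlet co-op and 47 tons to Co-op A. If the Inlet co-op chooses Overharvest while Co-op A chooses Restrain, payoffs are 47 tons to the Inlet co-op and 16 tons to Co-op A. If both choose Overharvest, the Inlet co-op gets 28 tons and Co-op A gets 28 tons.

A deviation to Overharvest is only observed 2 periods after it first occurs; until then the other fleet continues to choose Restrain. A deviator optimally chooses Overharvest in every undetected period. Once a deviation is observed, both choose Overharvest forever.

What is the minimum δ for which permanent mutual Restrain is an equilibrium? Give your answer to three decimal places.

The best deviation is to choose Overharvest for all 2 undetected periods, earning 47 each, then 28 forever once detected.
Deviation value: 47(1−δ^2)/(1−δ) + 28δ^2/(1−δ); cooperation value: 45/(1−δ).
IC: 45 ≥ 47(1−δ^2) + 28δ^2 = 47 − 19δ^2.
So δ^2 ≥ 2/19, giving δ ≥ (2/19)^(1/2) ≈ 0.324.

0.324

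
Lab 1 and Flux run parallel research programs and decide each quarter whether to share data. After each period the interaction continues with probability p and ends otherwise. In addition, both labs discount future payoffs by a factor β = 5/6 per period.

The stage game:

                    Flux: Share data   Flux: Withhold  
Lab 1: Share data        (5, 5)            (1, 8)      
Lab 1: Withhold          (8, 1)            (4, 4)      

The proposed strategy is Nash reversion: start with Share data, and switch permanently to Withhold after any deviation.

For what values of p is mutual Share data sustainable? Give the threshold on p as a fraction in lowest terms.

9/10

With continuation probability p and discount β, the effective per-period discount factor is βp.
Grim-trigger IC: βp ≥ (8−5)/(8−4) = 3/4.
So p ≥ (3/4)/(5/6) = 9/10.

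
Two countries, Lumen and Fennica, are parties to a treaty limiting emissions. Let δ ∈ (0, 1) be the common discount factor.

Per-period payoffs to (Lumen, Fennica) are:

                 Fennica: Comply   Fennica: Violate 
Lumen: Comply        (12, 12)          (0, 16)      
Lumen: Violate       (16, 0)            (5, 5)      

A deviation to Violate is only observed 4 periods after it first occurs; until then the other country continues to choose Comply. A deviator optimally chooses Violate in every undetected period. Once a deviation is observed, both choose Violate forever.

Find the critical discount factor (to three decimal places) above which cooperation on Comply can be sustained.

A deviator earns 16 for 4 periods, then 5 forever; cooperating earns 12 forever. Multiplying the IC by (1−δ):
12 ≥ 16(1−δ^4) + 5δ^4, so 11·δ^4 ≥ 4 and δ^4 ≥ 4/11.
δ ≥ (4/11)^(1/4) ≈ 0.777.

0.777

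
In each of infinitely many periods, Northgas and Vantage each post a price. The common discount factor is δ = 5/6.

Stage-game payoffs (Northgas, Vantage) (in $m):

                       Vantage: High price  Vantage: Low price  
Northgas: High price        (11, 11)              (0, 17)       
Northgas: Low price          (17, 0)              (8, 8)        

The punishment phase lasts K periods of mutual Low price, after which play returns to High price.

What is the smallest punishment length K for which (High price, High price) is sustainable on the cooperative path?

Need Σ_{k=1}^{K} δ^k ≥ (17−11)/(11−8) = 2.0000 at δ = 5/6.
At K = 2 the sum is 1.5278 < 2.0000; at K = 3 it is 2.1065 ≥ 2.0000.
So the minimum punishment length is K = 3.

3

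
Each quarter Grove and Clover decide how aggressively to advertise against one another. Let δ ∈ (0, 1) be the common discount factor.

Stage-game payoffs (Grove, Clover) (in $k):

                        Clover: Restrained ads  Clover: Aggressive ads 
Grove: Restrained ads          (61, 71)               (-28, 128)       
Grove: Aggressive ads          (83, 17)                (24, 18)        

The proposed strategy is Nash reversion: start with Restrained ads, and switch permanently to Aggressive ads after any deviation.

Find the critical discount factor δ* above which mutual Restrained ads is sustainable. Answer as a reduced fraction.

For Grove: deviation gain 83−61 = 22, per-period punishment loss 61−24 = 37. IC gives δ ≥ 22/59.
For Clover: gain 57, loss 53 per period, so δ ≥ 57/110.
The tighter constraint is Clover's, so cooperation needs δ ≥ 57/110.

57/110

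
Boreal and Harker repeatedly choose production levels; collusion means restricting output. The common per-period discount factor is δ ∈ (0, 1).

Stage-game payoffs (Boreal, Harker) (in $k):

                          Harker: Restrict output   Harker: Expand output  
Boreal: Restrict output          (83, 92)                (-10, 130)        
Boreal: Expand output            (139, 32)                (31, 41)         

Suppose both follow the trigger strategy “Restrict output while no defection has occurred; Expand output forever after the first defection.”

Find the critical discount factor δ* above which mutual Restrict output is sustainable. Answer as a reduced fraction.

Boreal's threshold: (139−83)/(139−31) = 14/27.
Harker's threshold: (130−92)/(130−41) = 38/89.
14/27 > 38/89, so Boreal binds and δ* = 14/27.

14/27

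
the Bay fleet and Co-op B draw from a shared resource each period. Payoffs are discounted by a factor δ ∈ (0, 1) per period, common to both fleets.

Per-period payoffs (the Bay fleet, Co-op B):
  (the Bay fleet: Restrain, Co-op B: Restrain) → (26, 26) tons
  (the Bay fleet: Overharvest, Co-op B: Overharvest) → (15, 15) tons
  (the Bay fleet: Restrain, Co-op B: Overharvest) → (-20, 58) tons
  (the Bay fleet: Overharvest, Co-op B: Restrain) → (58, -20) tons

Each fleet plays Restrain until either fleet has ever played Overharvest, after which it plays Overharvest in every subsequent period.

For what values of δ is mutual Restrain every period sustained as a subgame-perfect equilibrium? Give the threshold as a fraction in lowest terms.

26/(1−δ) ≥ 58 + 15δ/(1−δ)
26 ≥ 58 − 43δ
δ ≥ 32/43.

32/43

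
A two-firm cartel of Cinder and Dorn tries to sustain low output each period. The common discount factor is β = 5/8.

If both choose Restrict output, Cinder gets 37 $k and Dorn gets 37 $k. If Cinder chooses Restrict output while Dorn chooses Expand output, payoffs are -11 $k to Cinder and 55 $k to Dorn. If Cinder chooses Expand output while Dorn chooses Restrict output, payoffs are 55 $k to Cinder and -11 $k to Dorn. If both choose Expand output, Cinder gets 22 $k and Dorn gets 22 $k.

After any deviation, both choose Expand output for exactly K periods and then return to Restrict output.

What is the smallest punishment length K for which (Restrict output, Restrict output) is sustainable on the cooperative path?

3

IC: β(1−β^K)/(1−β) ≥ (55−37)/(37−22) = 6/5.
With β = 5/8: need 1 − β^K ≥ 6/5·(1−5/8)/(5/8), i.e. β^K ≤ 0.2800.
Since (5/8)^2 = 0.3906 and (5/8)^3 = 0.2441, the smallest such K is 3.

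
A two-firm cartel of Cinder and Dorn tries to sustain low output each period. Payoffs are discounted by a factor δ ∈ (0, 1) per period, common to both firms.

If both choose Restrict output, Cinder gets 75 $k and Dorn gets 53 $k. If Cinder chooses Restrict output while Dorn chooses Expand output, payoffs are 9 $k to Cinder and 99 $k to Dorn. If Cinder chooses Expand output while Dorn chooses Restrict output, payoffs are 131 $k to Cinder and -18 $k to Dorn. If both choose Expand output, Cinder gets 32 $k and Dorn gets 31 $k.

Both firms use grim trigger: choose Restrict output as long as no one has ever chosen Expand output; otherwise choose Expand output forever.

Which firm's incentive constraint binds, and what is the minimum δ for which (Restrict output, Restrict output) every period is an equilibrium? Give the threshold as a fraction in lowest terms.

Dorn; δ ≥ 23/34

Cinder's threshold: (131−75)/(131−32) = 56/99.
Dorn's threshold: (99−53)/(99−31) = 23/34.
56/99 < 23/34, so Dorn binds and δ* = 23/34.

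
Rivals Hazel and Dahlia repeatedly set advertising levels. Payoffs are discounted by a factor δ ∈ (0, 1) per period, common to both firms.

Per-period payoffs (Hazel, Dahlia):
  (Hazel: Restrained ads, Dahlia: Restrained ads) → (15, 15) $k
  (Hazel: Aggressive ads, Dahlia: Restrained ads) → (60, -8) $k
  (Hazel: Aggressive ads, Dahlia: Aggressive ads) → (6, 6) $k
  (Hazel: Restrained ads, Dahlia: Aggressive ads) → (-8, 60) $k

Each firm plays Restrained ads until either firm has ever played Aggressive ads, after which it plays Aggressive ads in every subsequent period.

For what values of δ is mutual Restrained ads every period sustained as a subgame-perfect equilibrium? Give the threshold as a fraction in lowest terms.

15/(1−δ) ≥ 60 + 6δ/(1−δ)
15 ≥ 60 − 54δ
δ ≥ 45/54 = 5/6.

5/6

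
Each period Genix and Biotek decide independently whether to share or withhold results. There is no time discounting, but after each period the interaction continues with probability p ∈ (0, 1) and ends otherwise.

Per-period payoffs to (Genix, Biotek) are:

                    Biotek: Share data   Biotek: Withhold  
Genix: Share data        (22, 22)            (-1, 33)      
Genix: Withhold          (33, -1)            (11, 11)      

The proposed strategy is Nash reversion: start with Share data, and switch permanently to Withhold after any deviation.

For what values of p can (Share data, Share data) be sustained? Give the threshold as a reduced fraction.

1/2

With no time discounting, the continuation probability p plays the role of the discount factor.
Grim-trigger IC: 22/(1−p) ≥ 33 + 11p/(1−p) ⇒ p ≥ (33−22)/(33−11) = 1/2.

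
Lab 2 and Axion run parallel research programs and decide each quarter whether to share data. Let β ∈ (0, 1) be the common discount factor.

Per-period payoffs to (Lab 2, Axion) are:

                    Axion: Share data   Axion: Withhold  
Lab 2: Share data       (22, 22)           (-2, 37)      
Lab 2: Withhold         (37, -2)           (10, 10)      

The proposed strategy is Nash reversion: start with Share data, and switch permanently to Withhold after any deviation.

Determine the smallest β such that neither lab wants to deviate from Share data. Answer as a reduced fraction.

5/9

22/(1−β) ≥ 37 + 10β/(1−β)
22 ≥ 37 − 27β
β ≥ 15/27 = 5/9.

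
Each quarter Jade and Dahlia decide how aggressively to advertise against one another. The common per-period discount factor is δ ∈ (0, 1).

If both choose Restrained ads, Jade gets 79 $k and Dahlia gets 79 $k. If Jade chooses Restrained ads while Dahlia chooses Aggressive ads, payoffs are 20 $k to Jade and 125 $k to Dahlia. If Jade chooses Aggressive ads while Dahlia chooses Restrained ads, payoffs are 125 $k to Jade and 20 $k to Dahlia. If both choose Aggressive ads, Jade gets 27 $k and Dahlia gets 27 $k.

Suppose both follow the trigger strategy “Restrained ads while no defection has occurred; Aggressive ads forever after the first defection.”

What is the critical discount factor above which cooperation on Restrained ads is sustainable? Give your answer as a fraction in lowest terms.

23/49

Under grim trigger the critical discount factor is (T−C)/(T−P) with T = 125, C = 79, P = 27.
δ* = (125−79)/(125−27) = 46/98 = 23/49.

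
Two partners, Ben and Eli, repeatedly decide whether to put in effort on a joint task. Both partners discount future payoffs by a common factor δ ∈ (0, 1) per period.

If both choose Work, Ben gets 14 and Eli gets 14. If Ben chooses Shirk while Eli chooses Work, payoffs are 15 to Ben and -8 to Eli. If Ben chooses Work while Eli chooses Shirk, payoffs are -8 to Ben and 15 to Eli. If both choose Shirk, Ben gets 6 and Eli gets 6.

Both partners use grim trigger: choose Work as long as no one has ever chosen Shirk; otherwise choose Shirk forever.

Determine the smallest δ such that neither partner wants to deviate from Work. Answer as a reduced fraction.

Cooperation forever yields 14 each period: 14/(1−δ).
Deviating yields 15 once, then 6 forever: 15 + 6δ/(1−δ).
No profitable deviation requires 14/(1−δ) ≥ 15 + 6δ/(1−δ).
Multiplying by (1−δ): 14 ≥ 15(1−δ) + 6δ = 15 − 9δ.
So 9δ ≥ 1, i.e. δ ≥ 1/9.

1/9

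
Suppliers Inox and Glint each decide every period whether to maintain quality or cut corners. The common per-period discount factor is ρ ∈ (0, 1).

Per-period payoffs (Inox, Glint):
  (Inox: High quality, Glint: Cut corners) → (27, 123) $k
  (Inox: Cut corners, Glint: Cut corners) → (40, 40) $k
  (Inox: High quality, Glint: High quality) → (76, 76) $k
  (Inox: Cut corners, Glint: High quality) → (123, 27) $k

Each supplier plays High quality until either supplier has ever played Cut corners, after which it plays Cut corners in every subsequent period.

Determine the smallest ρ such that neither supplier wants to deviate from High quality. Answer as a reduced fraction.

Cooperation forever yields 76 each period: 76/(1−ρ).
Deviating yields 123 once, then 40 forever: 123 + 40ρ/(1−ρ).
No profitable deviation requires 76/(1−ρ) ≥ 123 + 40ρ/(1−ρ).
Multiplying by (1−ρ): 76 ≥ 123(1−ρ) + 40ρ = 123 − 83ρ.
So 83ρ ≥ 47, i.e. ρ ≥ 47/83.

47/83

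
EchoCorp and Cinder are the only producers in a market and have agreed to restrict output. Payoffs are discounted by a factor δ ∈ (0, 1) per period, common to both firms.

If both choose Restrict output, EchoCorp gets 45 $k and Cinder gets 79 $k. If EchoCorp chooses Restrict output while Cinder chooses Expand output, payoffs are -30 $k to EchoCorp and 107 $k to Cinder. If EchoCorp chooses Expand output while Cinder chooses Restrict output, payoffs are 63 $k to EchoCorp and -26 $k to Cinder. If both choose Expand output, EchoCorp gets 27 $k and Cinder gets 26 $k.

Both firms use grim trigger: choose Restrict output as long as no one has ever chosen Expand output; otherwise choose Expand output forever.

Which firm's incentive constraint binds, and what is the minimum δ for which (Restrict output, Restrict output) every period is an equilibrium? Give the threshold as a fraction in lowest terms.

EchoCorp; δ ≥ 1/2

For EchoCorp: deviation gain 63−45 = 18, per-period punishment loss 45−27 = 18. IC gives δ ≥ 18/36 = 1/2.
For Cinder: gain 28, loss 53 per period, so δ ≥ 28/81.
The tighter constraint is EchoCorp's, so cooperation needs δ ≥ 1/2.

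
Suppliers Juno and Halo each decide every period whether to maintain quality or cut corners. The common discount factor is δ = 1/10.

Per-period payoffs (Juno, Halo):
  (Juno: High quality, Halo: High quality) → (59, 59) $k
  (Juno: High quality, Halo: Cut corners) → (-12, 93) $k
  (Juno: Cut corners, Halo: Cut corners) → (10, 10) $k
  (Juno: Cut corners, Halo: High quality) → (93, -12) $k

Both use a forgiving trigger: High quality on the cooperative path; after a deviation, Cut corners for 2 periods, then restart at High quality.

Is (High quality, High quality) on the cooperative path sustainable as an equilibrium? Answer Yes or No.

No

A one-shot deviation gives 93 now, then 10 for 2 periods, then back to 59.
Gain from deviating: (93−59) today; loss: (59−10) in each of the next 2 periods.
No-deviation condition: (59−10)(δ+…+δ^2) ≥ 93−59, i.e. δ+…+δ^2 ≥ 34/49.
At δ = 1/10: δ+…+δ^2 = 0.1100 < 0.6939.
So cooperation is not sustainable.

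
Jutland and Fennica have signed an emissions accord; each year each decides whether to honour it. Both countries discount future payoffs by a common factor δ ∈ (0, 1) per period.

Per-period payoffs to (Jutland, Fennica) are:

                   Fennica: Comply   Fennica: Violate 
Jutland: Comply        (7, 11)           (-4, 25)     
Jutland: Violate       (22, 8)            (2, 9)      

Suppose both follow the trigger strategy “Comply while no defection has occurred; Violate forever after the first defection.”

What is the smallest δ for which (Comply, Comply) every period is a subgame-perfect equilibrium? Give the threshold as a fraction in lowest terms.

For Jutland: deviation gain 22−7 = 15, per-period punishment loss 7−2 = 5. IC gives δ ≥ 15/20 = 3/4.
For Fennica: gain 14, loss 2 per period, so δ ≥ 14/16 = 7/8.
The tighter constraint is Fennica's, so cooperation needs δ ≥ 7/8.

7/8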